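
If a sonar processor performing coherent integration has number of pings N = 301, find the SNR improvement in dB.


Gain = 10*log10(301) = 24.79

24.79 dB


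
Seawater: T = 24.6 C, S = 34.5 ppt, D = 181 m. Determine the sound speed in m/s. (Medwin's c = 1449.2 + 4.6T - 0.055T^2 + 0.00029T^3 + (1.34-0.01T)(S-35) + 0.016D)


1535.74 m/s


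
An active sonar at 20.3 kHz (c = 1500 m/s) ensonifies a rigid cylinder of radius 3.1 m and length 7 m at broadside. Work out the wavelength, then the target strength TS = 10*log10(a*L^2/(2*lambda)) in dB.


Step 1: lambda = c/f = 1500/20300 = 0.07389 m
Step 2: TS = 10*log10(a*L^2/(2*lambda)) = 10*log10(3.1*7^2/(2*0.07389)) = 30.12

30.12 dB


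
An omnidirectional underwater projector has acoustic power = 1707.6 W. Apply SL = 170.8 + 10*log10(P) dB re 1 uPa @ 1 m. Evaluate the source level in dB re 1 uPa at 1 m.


SL = 170.8 + 10*log10(1707.6) = 170.8 + 32.32 = 203.12

203.12 dB


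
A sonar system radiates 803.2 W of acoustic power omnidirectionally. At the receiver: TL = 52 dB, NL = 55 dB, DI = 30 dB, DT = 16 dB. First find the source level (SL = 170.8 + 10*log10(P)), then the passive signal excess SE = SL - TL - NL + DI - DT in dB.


Step 1: SL = 170.8 + 10*log10(803.2) = 199.85 dB
Step 2: SE = SL - TL - NL + DI - DT = 199.85 - 52 - 55 + 30 - 16 = 106.85

106.85 dB


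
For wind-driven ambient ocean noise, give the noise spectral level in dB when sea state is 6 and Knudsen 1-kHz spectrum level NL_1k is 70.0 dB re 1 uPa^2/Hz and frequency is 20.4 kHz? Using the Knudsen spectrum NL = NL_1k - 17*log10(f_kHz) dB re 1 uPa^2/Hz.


NL = NL_1k - 17*log10(f_kHz) = 70.0 - 17*log10(20.4) = 70.0 - (22.26) = 47.74

47.74 dB


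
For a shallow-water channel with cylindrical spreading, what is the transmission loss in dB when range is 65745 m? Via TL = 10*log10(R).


TL = 10*log10(65745) = 48.18

48.18 dB


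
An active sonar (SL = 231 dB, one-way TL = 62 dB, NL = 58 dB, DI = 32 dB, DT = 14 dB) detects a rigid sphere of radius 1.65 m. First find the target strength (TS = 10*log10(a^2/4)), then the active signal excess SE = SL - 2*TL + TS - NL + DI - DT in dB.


Step 1: TS = 10*log10(1.65^2/4) = -1.67 dB
Step 2: SE = SL - 2*TL + TS - NL + DI - DT = 231 - 2*62 + (-1.67) - 58 + 32 - 14 = 65.33

65.33 dB


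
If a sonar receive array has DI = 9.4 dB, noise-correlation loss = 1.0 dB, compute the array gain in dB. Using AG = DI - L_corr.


AG = DI - L_corr = 9.4 - 1.0 = 8.4

8.4 dB


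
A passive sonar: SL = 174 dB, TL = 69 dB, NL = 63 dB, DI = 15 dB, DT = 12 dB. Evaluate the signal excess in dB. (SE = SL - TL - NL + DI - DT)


SE = SL - TL - NL + DI - DT = 174 - 69 - 63 + 15 - 12 = 45

45 dB


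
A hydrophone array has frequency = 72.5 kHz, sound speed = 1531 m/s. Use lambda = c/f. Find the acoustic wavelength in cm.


lambda = c/f = 1531 / 72500 = 0.0211 m = 2.11 cm

2.11 cm


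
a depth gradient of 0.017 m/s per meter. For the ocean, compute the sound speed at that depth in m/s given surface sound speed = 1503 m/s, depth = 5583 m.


1597.911 m/s


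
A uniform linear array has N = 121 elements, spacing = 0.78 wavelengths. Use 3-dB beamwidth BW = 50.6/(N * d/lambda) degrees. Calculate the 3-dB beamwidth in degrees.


BW = 50.6 / (121 * 0.78) = 50.6 / 94.38 = 0.54

0.54 deg


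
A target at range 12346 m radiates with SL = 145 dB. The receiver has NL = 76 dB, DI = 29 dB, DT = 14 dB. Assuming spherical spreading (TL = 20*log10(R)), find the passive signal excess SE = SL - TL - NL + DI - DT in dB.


Step 1: TL = 20*log10(12346) = 81.83 dB
Step 2: SE = 145 - 81.83 - 76 + 29 - 14 = 2.17

2.17 dB


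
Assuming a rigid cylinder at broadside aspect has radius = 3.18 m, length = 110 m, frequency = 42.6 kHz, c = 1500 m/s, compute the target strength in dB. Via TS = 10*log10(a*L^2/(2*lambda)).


lambda = 1500/42600 = 0.03521 m
TS = 10*log10(3.18*110^2/(2*0.03521)) = 57.38

57.38 dB


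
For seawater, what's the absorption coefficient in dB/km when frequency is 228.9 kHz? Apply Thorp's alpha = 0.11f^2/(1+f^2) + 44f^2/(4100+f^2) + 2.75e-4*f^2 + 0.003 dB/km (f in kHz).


f^2 = 52395.21
alpha = 0.11*52395.21/(1+52395.21) + 44*52395.21/(4100+52395.21) + 2.75e-4*52395.21 + 0.003 = 55.328

55.328 dB/km


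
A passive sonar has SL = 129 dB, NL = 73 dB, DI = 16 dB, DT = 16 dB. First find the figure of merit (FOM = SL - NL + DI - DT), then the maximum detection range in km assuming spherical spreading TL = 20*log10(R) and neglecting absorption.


Step 1: FOM = SL - NL + DI - DT = 129 - 73 + 16 - 16 = 56 dB
Step 2: at max range FOM = TL = 20*log10(R), so R = 10^(56/20) = 630.96 m = 0.63 km

0.63 km


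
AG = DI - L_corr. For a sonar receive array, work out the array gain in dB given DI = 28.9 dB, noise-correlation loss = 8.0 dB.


AG = DI - L_corr = 28.9 - 8.0 = 20.9

20.9 dB


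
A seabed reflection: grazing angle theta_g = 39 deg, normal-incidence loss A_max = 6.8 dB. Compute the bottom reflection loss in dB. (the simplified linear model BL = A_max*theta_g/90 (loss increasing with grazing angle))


BL = A_max * theta_g / 90 = 6.8 * 39 / 90 = 2.95

2.95 dB


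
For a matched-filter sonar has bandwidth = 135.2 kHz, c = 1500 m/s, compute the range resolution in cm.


dR = c/(2*BW) = 1500 / (2 * 135.2e3) = 0.0055 m = 0.55 cm

0.55 cm


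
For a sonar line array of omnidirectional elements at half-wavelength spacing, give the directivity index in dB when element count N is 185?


DI = 10*log10(185) = 22.67

22.67 dB


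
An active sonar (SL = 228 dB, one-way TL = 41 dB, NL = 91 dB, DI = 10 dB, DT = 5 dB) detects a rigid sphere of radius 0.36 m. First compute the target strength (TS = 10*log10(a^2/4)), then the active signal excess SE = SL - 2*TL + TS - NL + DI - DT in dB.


Step 1: TS = 10*log10(0.36^2/4) = -14.89 dB
Step 2: SE = SL - 2*TL + TS - NL + DI - DT = 228 - 2*41 + (-14.89) - 91 + 10 - 5 = 45.11

45.11 dB


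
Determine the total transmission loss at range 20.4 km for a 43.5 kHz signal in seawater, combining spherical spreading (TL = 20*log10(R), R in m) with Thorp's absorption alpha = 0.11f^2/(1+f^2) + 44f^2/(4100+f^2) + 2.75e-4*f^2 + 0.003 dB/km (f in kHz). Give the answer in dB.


Step 1 (Thorp): alpha = 0.11*1892.25/(1+1892.25) + 44*1892.25/(4100+1892.25) + 2.75e-4*1892.25 + 0.003 = 14.5278 dB/km
Step 2: TL_spread = 20*log10(20400) = 86.19 dB
Step 3: TL_abs = alpha*R = 14.5278 * 20.4 = 296.37 dB
Step 4: TL_total = 86.19 + 296.37 = 382.56

382.56 dB


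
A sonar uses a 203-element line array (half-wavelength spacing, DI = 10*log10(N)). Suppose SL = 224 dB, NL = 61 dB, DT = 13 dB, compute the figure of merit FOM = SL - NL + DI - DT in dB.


173.07 dB


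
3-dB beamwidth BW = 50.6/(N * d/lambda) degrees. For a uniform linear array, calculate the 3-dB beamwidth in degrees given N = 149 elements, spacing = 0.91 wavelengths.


BW = 50.6 / (149 * 0.91) = 50.6 / 135.59 = 0.37

0.37 deg


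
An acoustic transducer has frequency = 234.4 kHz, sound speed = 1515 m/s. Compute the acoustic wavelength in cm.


0.65 cm


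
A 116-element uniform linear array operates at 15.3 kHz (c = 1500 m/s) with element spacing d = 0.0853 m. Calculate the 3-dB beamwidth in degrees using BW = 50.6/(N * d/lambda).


0.5 deg


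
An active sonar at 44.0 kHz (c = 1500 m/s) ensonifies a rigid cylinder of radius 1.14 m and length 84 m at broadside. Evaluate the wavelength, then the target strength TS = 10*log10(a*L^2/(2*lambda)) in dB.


Step 1: lambda = c/f = 1500/44000 = 0.03409 m
Step 2: TS = 10*log10(a*L^2/(2*lambda)) = 10*log10(1.14*84^2/(2*0.03409)) = 50.72

50.72 dB


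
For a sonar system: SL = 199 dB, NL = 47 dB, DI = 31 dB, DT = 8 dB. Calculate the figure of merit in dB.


FOM = SL - NL + DI - DT = 199 - 47 + 31 - 8 = 175

175 dB


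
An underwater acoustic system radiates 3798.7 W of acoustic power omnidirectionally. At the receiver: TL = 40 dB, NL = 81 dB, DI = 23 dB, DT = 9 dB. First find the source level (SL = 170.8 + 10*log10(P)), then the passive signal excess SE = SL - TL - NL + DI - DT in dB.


Step 1: SL = 170.8 + 10*log10(3798.7) = 206.6 dB
Step 2: SE = SL - TL - NL + DI - DT = 206.6 - 40 - 81 + 23 - 9 = 99.6

99.6 dB


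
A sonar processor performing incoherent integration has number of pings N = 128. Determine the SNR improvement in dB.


10.54 dB


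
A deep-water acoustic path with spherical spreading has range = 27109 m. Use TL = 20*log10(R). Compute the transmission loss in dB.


88.66 dB


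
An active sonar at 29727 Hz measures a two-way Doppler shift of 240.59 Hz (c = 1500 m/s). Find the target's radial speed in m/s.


6.07 m/s


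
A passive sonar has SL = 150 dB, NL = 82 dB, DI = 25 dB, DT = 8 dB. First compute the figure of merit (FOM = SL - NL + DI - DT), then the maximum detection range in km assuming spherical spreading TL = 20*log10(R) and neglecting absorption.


Step 1: FOM = SL - NL + DI - DT = 150 - 82 + 25 - 8 = 85 dB
Step 2: at max range FOM = TL = 20*log10(R), so R = 10^(85/20) = 17782.79 m = 17.78 km

17.78 km


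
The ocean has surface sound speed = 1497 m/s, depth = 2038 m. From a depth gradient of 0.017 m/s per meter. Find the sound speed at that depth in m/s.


c = 1497 + 0.017 * 2038 = 1531.646

1531.646 m/s


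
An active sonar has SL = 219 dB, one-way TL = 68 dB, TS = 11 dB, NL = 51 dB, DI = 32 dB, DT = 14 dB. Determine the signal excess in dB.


61 dB


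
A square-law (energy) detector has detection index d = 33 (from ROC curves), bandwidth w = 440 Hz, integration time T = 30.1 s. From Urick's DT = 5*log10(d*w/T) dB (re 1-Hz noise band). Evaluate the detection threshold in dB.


13.42 dB


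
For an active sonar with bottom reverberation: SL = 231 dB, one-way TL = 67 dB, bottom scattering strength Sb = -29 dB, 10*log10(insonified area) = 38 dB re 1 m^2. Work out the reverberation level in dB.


RL = SL - 2*TL + Sb + 10*log10(A) = 231 - 2*67 + (-29) + 38 = 106

106 dB


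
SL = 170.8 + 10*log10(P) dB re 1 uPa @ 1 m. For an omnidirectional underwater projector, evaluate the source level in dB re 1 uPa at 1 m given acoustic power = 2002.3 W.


SL = 170.8 + 10*log10(2002.3) = 170.8 + 33.02 = 203.82

203.82 dB


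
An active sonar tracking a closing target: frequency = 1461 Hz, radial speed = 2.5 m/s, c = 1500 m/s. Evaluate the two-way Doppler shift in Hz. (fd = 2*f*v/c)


fd = 2*f*v/c = 2 * 1461 * 2.5 / 1500 = 4.87

4.87 Hz


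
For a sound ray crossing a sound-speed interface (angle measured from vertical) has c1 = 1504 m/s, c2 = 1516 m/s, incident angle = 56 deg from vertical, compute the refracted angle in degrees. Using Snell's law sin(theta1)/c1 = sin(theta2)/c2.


sin(theta2) = (c2/c1)*sin(theta1) = (1516/1504)*sin(56 deg) = 0.83565
theta2 = arcsin(0.83565) = 56.68

56.68 deg


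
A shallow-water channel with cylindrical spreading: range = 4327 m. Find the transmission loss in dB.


TL = 10*log10(4327) = 36.36

36.36 dB


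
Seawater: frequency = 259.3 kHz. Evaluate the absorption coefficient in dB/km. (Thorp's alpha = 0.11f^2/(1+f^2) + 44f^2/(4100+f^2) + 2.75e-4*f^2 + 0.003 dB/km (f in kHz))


f^2 = 67236.49
alpha = 0.11*67236.49/(1+67236.49) + 44*67236.49/(4100+67236.49) + 2.75e-4*67236.49 + 0.003 = 60.074

60.074 dB/km


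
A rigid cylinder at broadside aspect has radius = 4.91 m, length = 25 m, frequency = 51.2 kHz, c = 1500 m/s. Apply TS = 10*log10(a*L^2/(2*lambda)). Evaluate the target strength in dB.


lambda = 1500/51200 = 0.0293 m
TS = 10*log10(4.91*25^2/(2*0.0293)) = 47.19

47.19 dB


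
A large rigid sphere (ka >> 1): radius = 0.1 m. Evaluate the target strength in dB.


TS = 10*log10(0.1^2 / 4) = 10*log10(0.0025) = -26.02

-26.02 dB


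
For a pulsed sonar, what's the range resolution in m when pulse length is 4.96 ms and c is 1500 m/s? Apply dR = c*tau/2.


dR = c*tau/2 = 1500 * 4.96e-3 / 2 = 3.72

3.72 m


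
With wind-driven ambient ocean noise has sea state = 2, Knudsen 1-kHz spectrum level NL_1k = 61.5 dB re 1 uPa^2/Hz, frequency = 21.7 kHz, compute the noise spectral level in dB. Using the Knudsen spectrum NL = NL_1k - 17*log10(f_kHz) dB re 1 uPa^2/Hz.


NL = NL_1k - 17*log10(f_kHz) = 61.5 - 17*log10(21.7) = 61.5 - (22.72) = 38.78

38.78 dB


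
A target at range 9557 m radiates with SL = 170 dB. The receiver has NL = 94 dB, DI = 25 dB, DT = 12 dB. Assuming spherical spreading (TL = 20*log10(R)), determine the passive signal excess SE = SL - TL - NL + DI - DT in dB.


9.39 dB


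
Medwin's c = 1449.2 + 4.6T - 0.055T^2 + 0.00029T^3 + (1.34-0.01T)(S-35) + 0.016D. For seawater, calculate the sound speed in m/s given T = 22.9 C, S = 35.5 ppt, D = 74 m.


c = 1449.2 + 4.6*22.9 - 0.055*22.9^2 + 0.00029*22.9^3 + (1.34 - 0.01*22.9)*(35.5 - 35) + 0.016*74 = 1530.92

1530.92 m/s


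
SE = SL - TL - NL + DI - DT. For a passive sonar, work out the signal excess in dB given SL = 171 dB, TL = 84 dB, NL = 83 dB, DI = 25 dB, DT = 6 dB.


SE = SL - TL - NL + DI - DT = 171 - 84 - 83 + 25 - 6 = 23

23 dB


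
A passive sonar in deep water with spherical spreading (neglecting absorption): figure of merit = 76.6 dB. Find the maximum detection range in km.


At max range FOM = TL, so 20*log10(R) = 76.6
R = 10^(76.6/20) = 6760.83 m = 6.76 km

6.76 km


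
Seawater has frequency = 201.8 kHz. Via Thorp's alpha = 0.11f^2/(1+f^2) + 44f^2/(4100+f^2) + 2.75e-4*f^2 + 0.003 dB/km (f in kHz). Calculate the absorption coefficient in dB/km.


f^2 = 40723.24
alpha = 0.11*40723.24/(1+40723.24) + 44*40723.24/(4100+40723.24) + 2.75e-4*40723.24 + 0.003 = 51.287

51.287 dB/km


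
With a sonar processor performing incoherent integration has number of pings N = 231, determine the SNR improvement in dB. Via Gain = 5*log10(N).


11.82 dB


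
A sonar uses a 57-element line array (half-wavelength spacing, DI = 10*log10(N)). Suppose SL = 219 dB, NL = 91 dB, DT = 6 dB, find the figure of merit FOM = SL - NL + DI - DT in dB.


139.56 dB


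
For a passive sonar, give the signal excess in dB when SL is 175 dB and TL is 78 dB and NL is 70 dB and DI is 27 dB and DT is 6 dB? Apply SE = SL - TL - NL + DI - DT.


SE = SL - TL - NL + DI - DT = 175 - 78 - 70 + 27 - 6 = 48

48 dB


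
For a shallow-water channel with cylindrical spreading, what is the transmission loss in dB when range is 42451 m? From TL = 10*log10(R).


TL = 10*log10(42451) = 46.28

46.28 dB


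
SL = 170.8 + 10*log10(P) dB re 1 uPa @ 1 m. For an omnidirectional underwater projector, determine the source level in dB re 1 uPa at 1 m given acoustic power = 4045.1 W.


206.87 dB


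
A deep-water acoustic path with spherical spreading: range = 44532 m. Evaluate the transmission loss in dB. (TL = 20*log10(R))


92.97 dB


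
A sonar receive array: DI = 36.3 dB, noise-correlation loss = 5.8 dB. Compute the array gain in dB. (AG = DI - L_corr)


AG = DI - L_corr = 36.3 - 5.8 = 30.5

30.5 dB


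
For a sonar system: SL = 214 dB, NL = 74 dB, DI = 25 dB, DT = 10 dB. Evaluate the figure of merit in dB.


FOM = SL - NL + DI - DT = 214 - 74 + 25 - 10 = 155

155 dB


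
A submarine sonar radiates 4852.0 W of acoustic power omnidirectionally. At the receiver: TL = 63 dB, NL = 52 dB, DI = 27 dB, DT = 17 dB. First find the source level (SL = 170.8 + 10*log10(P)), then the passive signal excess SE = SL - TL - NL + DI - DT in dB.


Step 1: SL = 170.8 + 10*log10(4852.0) = 207.66 dB
Step 2: SE = SL - TL - NL + DI - DT = 207.66 - 63 - 52 + 27 - 17 = 102.66

102.66 dB


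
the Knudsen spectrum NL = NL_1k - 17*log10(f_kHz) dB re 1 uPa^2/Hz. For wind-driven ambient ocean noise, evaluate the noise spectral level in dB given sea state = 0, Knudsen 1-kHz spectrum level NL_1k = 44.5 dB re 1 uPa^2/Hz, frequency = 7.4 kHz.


29.72 dB


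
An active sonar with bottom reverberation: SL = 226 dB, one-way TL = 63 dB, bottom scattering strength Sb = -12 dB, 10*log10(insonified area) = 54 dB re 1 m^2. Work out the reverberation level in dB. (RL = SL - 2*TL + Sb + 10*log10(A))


142 dB


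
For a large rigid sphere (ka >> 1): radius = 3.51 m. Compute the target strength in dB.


TS = 10*log10(3.51^2 / 4) = 10*log10(3.080025) = 4.89

4.89 dB


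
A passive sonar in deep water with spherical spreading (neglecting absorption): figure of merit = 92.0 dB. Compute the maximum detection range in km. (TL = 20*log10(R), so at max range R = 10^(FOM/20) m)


39.81 km


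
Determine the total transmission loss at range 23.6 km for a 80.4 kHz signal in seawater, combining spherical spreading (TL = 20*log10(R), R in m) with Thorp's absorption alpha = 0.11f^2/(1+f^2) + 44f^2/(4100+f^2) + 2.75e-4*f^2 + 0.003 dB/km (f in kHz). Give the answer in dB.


767.47 dB


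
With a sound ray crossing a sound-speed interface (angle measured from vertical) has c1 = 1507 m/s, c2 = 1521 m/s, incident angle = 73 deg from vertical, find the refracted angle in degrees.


sin(theta2) = (c2/c1)*sin(theta1) = (1521/1507)*sin(73 deg) = 0.96519
theta2 = arcsin(0.96519) = 74.84

74.84 deg


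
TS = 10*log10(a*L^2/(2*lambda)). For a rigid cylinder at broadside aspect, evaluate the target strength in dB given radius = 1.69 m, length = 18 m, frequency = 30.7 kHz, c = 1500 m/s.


lambda = 1500/30700 = 0.04886 m
TS = 10*log10(1.69*18^2/(2*0.04886)) = 37.48

37.48 dB


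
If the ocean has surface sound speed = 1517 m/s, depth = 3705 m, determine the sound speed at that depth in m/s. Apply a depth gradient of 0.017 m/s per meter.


1579.985 m/s


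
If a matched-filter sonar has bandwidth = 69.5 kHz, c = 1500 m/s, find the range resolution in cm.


dR = c/(2*BW) = 1500 / (2 * 69.5e3) = 0.0108 m = 1.08 cm

1.08 cm


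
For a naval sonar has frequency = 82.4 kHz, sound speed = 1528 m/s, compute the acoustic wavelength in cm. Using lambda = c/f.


1.85 cm


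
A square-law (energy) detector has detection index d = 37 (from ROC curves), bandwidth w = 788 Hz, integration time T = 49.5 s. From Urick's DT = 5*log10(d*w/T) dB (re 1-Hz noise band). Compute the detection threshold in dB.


DT = 5*log10(d*w/T) = 5*log10(37 * 788 / 49.5) = 5*log10(589.01) = 13.85

13.85 dB


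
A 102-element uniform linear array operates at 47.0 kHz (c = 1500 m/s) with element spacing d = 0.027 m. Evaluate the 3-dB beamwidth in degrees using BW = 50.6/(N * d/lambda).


Step 1: lambda = 1500/47000 = 0.03191 m
Step 2: d/lambda = 0.027/0.03191 = 0.8461
Step 3: BW = 50.6/(N * d/lambda) = 50.6/(102 * 0.8461) = 0.59

0.59 deg


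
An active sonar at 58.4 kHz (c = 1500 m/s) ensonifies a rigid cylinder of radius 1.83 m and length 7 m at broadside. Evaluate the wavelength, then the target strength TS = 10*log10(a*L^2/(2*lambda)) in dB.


Step 1: lambda = c/f = 1500/58400 = 0.02568 m
Step 2: TS = 10*log10(a*L^2/(2*lambda)) = 10*log10(1.83*7^2/(2*0.02568)) = 32.42

32.42 dB


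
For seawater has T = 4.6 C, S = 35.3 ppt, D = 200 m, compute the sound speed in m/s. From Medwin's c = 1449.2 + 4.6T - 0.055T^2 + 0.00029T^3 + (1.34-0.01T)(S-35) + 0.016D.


1472.81 m/s


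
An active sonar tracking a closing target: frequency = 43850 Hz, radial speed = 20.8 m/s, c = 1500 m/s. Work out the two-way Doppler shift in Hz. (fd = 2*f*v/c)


fd = 2*f*v/c = 2 * 43850 * 20.8 / 1500 = 1216.11

1216.11 Hz


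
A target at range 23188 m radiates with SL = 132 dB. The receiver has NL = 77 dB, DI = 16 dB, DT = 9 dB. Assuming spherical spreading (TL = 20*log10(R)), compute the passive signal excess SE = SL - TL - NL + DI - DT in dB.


-25.31 dB


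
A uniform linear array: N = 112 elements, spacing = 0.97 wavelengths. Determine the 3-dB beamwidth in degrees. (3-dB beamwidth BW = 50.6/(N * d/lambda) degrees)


BW = 50.6 / (112 * 0.97) = 50.6 / 108.64 = 0.47

0.47 deg


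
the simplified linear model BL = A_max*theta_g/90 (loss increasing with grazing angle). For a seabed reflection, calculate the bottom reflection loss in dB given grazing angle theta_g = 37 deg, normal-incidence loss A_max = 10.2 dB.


4.19 dB


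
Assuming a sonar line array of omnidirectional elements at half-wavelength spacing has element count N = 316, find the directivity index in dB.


DI = 10*log10(316) = 25.0

25.0 dB


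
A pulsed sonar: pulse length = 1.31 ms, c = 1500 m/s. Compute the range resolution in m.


0.9825 m


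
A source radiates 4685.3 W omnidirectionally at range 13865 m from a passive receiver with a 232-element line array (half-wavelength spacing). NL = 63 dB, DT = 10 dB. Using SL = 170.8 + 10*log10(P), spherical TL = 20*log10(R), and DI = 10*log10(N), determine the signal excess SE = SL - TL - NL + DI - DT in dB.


Step 1: SL = 170.8 + 10*log10(4685.3) = 207.51 dB
Step 2: TL = 20*log10(13865) = 82.84 dB
Step 3: DI = 10*log10(232) = 23.65 dB
Step 4: SE = SL - TL - NL + DI - DT = 207.51 - 82.84 - 63 + 23.65 - 10 = 75.32

75.32 dB


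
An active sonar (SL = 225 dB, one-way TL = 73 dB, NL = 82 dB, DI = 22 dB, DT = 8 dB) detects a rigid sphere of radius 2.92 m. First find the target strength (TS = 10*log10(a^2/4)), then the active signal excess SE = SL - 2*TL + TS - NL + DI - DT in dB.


Step 1: TS = 10*log10(2.92^2/4) = 3.29 dB
Step 2: SE = SL - 2*TL + TS - NL + DI - DT = 225 - 2*73 + (3.29) - 82 + 22 - 8 = 14.29

14.29 dB


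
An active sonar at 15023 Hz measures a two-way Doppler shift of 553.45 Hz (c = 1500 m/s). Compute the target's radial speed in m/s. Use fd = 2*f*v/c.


From fd = 2*f*v/c, v = c*fd/(2*f) = 1500 * 553.45 / (2*15023) = 27.63

27.63 m/s


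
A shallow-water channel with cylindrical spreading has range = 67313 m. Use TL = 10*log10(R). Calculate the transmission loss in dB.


TL = 10*log10(67313) = 48.28

48.28 dB


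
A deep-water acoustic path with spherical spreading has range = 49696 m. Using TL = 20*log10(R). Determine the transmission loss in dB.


TL = 20*log10(49696) = 93.93

93.93 dB


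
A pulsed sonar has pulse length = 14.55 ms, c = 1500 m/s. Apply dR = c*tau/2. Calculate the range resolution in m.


10.9125 m


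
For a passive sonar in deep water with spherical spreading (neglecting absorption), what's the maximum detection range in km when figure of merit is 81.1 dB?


At max range FOM = TL, so 20*log10(R) = 81.1
R = 10^(81.1/20) = 11350.11 m = 11.35 km

11.35 km


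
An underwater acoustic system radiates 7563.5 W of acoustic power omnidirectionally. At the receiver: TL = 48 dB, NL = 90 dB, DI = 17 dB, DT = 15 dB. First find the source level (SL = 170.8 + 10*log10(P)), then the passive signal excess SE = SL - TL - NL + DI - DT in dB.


Step 1: SL = 170.8 + 10*log10(7563.5) = 209.59 dB
Step 2: SE = SL - TL - NL + DI - DT = 209.59 - 48 - 90 + 17 - 15 = 73.59

73.59 dB


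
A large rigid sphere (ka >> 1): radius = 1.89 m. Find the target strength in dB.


TS = 10*log10(1.89^2 / 4) = 10*log10(0.893025) = -0.49

-0.49 dB


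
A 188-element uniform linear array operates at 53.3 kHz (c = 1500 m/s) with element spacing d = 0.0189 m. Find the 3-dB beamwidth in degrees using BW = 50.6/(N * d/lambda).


Step 1: lambda = 1500/53300 = 0.02814 m
Step 2: d/lambda = 0.0189/0.02814 = 0.6716
Step 3: BW = 50.6/(N * d/lambda) = 50.6/(188 * 0.6716) = 0.4

0.4 deg


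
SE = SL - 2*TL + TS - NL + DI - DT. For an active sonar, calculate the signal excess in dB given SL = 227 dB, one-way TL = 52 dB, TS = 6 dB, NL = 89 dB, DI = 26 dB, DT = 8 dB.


SE = SL - 2*TL + TS - NL + DI - DT = 227 - 2*52 + (6) - 89 + 26 - 8 = 58

58 dB


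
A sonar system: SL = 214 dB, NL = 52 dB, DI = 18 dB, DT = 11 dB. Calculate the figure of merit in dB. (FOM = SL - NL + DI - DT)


FOM = SL - NL + DI - DT = 214 - 52 + 18 - 11 = 169

169 dB


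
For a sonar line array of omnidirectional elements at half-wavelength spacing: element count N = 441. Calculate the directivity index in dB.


DI = 10*log10(441) = 26.44

26.44 dB


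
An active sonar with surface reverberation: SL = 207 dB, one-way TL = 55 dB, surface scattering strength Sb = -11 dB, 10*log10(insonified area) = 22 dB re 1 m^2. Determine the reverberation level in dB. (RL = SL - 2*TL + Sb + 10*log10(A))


108 dB


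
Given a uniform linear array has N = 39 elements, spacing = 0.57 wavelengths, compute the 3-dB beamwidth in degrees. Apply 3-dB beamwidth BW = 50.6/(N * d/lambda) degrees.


2.28 deg


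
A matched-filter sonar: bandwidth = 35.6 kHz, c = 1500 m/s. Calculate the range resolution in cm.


dR = c/(2*BW) = 1500 / (2 * 35.6e3) = 0.0211 m = 2.11 cm

2.11 cm


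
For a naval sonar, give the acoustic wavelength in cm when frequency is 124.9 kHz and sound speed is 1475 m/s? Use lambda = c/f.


1.18 cm


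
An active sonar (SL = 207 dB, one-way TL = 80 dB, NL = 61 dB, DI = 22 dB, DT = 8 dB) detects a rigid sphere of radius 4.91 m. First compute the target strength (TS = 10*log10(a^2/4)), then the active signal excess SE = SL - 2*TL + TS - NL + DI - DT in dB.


Step 1: TS = 10*log10(4.91^2/4) = 7.8 dB
Step 2: SE = SL - 2*TL + TS - NL + DI - DT = 207 - 2*80 + (7.8) - 61 + 22 - 8 = 7.8

7.8 dB


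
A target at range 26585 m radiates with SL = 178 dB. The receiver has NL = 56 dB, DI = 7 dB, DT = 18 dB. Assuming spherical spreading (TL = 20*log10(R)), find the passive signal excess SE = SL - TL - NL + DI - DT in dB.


22.51 dB


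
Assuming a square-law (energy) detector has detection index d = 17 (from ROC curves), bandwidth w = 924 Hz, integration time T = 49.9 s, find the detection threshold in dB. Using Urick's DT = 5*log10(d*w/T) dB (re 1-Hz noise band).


12.49 dB


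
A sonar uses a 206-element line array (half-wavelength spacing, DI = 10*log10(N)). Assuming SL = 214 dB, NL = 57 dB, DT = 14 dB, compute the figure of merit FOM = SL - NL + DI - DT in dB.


Step 1: DI = 10*log10(206) = 23.14 dB
Step 2: FOM = SL - NL + DI - DT = 214 - 57 + 23.14 - 14 = 166.14

166.14 dB


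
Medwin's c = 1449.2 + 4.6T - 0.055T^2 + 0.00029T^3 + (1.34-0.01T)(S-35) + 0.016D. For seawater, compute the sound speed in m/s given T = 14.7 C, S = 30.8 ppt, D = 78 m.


c = 1449.2 + 4.6*14.7 - 0.055*14.7^2 + 0.00029*14.7^3 + (1.34 - 0.01*14.7)*(30.8 - 35) + 0.016*78 = 1502.09

1502.09 m/s


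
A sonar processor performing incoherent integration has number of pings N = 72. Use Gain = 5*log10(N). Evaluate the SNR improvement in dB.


Gain = 5*log10(72) = 9.29

9.29 dB


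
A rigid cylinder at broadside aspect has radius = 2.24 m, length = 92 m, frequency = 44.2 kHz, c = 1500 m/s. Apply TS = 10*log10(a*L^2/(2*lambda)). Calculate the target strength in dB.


54.46 dB


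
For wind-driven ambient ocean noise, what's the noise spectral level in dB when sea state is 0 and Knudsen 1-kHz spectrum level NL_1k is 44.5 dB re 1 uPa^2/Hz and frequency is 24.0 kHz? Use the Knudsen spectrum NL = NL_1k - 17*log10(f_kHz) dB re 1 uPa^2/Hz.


21.04 dB


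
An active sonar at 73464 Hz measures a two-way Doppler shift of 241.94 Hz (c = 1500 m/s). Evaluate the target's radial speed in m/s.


From fd = 2*f*v/c, v = c*fd/(2*f) = 1500 * 241.94 / (2*73464) = 2.47

2.47 m/s


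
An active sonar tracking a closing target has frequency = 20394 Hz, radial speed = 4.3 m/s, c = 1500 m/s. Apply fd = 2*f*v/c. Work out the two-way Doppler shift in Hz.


116.93 Hz


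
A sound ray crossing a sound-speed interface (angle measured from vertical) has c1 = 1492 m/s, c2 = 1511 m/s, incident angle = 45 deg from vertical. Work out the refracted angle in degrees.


45.73 deg


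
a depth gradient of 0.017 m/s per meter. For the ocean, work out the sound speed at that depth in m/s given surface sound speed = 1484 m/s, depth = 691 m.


1495.747 m/s


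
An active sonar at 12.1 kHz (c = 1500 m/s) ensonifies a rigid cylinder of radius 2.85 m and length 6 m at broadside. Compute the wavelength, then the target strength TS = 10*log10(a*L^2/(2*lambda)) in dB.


Step 1: lambda = c/f = 1500/12100 = 0.12397 m
Step 2: TS = 10*log10(a*L^2/(2*lambda)) = 10*log10(2.85*6^2/(2*0.12397)) = 26.17

26.17 dB


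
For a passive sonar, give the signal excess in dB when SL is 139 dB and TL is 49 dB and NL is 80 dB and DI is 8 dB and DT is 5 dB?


13 dB


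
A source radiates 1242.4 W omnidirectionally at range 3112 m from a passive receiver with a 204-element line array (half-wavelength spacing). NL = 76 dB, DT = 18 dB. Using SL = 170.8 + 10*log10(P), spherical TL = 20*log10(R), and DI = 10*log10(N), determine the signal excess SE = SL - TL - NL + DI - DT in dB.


60.98 dB


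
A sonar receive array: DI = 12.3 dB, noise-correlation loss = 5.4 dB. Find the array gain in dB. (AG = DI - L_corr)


6.9 dB


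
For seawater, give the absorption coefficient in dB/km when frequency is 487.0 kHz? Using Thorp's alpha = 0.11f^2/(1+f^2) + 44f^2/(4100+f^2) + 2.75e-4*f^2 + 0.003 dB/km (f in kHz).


f^2 = 237169.0
alpha = 0.11*237169.0/(1+237169.0) + 44*237169.0/(4100+237169.0) + 2.75e-4*237169.0 + 0.003 = 108.587

108.587 dB/km


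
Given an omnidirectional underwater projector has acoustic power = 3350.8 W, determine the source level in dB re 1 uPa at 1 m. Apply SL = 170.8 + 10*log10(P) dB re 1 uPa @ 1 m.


SL = 170.8 + 10*log10(3350.8) = 170.8 + 35.25 = 206.05

206.05 dB


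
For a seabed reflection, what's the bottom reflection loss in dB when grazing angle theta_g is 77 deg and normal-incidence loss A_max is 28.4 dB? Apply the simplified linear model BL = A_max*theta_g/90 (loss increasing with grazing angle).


BL = A_max * theta_g / 90 = 28.4 * 77 / 90 = 24.3

24.3 dB


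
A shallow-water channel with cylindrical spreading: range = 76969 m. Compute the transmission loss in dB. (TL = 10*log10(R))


TL = 10*log10(76969) = 48.86

48.86 dB


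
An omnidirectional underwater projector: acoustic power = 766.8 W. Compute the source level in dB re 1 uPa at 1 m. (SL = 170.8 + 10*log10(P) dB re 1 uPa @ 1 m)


SL = 170.8 + 10*log10(766.8) = 170.8 + 28.85 = 199.65

199.65 dB


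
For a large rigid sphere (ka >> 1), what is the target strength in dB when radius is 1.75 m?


-1.16 dB


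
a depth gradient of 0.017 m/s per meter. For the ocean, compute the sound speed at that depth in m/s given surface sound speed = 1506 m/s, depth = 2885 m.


c = 1506 + 0.017 * 2885 = 1555.045

1555.045 m/s


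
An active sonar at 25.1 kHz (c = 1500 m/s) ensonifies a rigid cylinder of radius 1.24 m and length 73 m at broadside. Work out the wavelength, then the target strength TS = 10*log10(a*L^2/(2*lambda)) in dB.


Step 1: lambda = c/f = 1500/25100 = 0.05976 m
Step 2: TS = 10*log10(a*L^2/(2*lambda)) = 10*log10(1.24*73^2/(2*0.05976)) = 47.43

47.43 dB


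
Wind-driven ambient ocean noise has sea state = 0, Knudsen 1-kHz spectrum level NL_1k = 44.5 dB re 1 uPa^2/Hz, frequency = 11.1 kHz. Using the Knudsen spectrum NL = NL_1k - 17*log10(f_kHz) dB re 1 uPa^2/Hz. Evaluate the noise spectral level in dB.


NL = NL_1k - 17*log10(f_kHz) = 44.5 - 17*log10(11.1) = 44.5 - (17.77) = 26.73

26.73 dB


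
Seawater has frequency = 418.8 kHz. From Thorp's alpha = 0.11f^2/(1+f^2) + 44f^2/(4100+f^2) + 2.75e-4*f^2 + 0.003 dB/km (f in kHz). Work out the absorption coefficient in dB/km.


f^2 = 175393.44
alpha = 0.11*175393.44/(1+175393.44) + 44*175393.44/(4100+175393.44) + 2.75e-4*175393.44 + 0.003 = 91.341

91.341 dB/km


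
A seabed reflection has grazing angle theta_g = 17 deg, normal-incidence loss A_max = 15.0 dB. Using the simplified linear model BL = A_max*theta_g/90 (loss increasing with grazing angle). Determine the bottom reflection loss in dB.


2.83 dB


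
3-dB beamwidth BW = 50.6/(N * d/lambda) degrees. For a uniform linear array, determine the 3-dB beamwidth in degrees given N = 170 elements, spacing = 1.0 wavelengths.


BW = 50.6 / (170 * 1.0) = 50.6 / 170.0 = 0.3

0.3 deg


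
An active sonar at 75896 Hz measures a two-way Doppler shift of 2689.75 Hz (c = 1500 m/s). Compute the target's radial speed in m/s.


From fd = 2*f*v/c, v = c*fd/(2*f) = 1500 * 2689.75 / (2*75896) = 26.58

26.58 m/s


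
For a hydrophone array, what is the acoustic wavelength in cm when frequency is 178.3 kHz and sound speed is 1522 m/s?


lambda = c/f = 1522 / 178300 = 0.0085 m = 0.85 cm

0.85 cm


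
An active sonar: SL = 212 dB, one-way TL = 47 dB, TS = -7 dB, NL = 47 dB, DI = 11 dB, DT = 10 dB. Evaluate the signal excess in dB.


65 dB


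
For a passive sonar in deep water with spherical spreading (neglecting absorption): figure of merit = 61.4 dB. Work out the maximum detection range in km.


At max range FOM = TL, so 20*log10(R) = 61.4
R = 10^(61.4/20) = 1174.9 m = 1.17 km

1.17 km


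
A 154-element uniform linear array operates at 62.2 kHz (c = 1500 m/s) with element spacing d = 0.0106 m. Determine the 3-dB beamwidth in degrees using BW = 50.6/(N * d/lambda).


0.75 deg


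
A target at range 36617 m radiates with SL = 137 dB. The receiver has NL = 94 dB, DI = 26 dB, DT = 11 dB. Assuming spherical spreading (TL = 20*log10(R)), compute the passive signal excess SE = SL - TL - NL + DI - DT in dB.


-33.27 dB


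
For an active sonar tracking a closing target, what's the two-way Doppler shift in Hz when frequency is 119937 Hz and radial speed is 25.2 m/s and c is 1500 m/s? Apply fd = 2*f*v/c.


4029.88 Hz


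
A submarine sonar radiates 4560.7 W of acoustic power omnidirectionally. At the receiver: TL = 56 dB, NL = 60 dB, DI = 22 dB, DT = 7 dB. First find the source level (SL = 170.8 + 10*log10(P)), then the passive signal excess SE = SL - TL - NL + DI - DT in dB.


Step 1: SL = 170.8 + 10*log10(4560.7) = 207.39 dB
Step 2: SE = SL - TL - NL + DI - DT = 207.39 - 56 - 60 + 22 - 7 = 106.39

106.39 dB


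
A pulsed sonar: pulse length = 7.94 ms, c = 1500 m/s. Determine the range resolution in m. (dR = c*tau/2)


5.955 m


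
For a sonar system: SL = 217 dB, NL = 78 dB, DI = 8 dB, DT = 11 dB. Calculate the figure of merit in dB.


FOM = SL - NL + DI - DT = 217 - 78 + 8 - 11 = 136

136 dB


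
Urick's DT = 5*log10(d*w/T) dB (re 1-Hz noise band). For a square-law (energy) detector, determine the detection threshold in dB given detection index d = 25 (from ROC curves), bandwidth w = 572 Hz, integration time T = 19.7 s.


DT = 5*log10(d*w/T) = 5*log10(25 * 572 / 19.7) = 5*log10(725.89) = 14.3

14.3 dB


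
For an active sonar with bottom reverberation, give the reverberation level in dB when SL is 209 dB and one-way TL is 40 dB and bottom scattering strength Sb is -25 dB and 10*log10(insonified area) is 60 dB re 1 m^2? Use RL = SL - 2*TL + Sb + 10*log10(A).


164 dB


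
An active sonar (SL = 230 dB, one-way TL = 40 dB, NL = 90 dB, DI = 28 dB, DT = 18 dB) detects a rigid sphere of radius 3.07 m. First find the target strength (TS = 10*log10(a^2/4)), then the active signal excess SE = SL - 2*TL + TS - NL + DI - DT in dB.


Step 1: TS = 10*log10(3.07^2/4) = 3.72 dB
Step 2: SE = SL - 2*TL + TS - NL + DI - DT = 230 - 2*40 + (3.72) - 90 + 28 - 18 = 73.72

73.72 dB


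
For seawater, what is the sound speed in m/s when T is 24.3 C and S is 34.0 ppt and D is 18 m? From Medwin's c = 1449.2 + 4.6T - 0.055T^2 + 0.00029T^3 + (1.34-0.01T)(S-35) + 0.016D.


1531.86 m/s


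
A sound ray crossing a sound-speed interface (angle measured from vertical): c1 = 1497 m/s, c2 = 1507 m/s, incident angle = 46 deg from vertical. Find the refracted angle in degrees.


sin(theta2) = (c2/c1)*sin(theta1) = (1507/1497)*sin(46 deg) = 0.72415
theta2 = arcsin(0.72415) = 46.4

46.4 deg


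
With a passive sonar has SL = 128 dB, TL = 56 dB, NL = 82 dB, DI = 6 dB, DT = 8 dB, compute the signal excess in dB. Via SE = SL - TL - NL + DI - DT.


-12 dB


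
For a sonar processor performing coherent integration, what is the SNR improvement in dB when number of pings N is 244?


Gain = 10*log10(244) = 23.87

23.87 dB


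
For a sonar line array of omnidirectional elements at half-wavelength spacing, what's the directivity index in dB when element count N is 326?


DI = 10*log10(326) = 25.13

25.13 dB


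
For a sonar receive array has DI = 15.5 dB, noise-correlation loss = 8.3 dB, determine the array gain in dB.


7.2 dB


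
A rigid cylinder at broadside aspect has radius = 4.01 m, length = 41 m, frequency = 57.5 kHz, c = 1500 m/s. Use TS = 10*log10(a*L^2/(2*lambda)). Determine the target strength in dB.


lambda = 1500/57500 = 0.02609 m
TS = 10*log10(4.01*41^2/(2*0.02609)) = 51.11

51.11 dB


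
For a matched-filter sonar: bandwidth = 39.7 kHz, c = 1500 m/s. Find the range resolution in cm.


1.89 cm


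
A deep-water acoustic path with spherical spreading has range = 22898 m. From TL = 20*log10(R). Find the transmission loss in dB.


87.2 dB


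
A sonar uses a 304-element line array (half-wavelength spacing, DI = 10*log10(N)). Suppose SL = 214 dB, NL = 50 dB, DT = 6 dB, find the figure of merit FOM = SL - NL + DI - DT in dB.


Step 1: DI = 10*log10(304) = 24.83 dB
Step 2: FOM = SL - NL + DI - DT = 214 - 50 + 24.83 - 6 = 182.83

182.83 dB


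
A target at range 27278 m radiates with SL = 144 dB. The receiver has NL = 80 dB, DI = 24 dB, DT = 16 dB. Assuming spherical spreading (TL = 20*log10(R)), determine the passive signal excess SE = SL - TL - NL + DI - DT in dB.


Step 1: TL = 20*log10(27278) = 88.72 dB
Step 2: SE = 144 - 88.72 - 80 + 24 - 16 = -16.72

-16.72 dB


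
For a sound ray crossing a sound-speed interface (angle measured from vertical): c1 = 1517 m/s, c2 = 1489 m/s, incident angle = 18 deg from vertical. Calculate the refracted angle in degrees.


17.66 deg


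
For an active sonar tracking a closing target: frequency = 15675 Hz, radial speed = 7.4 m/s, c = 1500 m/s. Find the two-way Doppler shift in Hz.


154.66 Hz


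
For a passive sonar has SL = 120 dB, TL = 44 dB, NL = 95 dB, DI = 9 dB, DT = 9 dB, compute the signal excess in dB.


SE = SL - TL - NL + DI - DT = 120 - 44 - 95 + 9 - 9 = -19

-19 dB


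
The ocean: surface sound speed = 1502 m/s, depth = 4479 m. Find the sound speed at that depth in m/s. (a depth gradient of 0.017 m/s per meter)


c = 1502 + 0.017 * 4479 = 1578.143

1578.143 m/s


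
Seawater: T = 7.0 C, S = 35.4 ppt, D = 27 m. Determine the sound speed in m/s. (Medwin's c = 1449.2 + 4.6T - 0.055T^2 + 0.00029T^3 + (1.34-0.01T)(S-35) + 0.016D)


1479.74 m/s


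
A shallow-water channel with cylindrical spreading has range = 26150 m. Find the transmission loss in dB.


44.17 dB


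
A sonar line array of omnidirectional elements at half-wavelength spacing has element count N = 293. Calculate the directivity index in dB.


24.67 dB


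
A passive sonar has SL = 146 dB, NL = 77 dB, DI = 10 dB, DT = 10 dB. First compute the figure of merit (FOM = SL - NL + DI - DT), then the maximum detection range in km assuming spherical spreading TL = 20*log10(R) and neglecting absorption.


Step 1: FOM = SL - NL + DI - DT = 146 - 77 + 10 - 10 = 69 dB
Step 2: at max range FOM = TL = 20*log10(R), so R = 10^(69/20) = 2818.38 m = 2.82 km

2.82 km


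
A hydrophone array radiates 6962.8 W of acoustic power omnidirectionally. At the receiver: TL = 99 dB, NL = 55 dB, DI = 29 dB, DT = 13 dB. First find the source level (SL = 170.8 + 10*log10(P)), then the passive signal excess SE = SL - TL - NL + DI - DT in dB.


Step 1: SL = 170.8 + 10*log10(6962.8) = 209.23 dB
Step 2: SE = SL - TL - NL + DI - DT = 209.23 - 99 - 55 + 29 - 13 = 71.23

71.23 dB


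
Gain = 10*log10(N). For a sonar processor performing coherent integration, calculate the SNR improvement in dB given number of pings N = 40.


Gain = 10*log10(40) = 16.02

16.02 dB


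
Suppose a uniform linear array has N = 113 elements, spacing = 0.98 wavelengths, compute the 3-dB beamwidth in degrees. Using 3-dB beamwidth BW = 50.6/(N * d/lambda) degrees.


BW = 50.6 / (113 * 0.98) = 50.6 / 110.74 = 0.46

0.46 deg
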